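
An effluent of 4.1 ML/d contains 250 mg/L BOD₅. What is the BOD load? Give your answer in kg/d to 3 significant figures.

1020 kg/d

4.1 ML/d = 0.04745 m³/s.
Mass flux = Q·C = 0.04745 m³/s × 250 g/m³ = 11.86 g/s.
= 11.86 g/s × 86.4 = 1025 kg/d.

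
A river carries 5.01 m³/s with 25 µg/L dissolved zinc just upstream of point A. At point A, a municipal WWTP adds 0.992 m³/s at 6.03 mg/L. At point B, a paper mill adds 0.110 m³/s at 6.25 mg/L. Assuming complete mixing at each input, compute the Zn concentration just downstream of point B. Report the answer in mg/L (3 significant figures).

25 µg/L = 0.025 mg/L.
After input A: C = (5.01·0.025 + 0.992·6.03) / 6.002 = 1.017 mg/L.
After input B: C = (6.002·1.017 + 0.11·6.25) / 6.112 = 1.112 mg/L.

1.11 mg/L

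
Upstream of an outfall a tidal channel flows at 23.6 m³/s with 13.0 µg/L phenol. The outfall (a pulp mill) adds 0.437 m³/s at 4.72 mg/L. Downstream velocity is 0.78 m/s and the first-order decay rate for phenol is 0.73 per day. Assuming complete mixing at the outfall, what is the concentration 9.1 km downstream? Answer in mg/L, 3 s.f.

13.0 µg/L = 0.013 mg/L.
After complete mixing, C₀ = (0.437·4.72 + 23.6·0.013) / 24.04 = 0.09857 mg/L.
Travel time t = 9100 m / 0.78 m/s = 1.167e+04 s = 0.135 d.
C = 0.09857·exp(−0.73·0.135) = 0.09857·0.9061 = 0.08932 mg/L.

0.0893 mg/L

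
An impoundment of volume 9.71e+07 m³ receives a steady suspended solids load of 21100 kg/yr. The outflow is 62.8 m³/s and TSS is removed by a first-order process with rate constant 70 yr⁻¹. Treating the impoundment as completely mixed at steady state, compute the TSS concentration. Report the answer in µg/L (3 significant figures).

Outflow Q = 62.8 m³/s × 3.156e+07 s/yr = 1.982e+09 m³/yr.
Steady-state CSTR mass balance: W = Q·C + k·V·C, so C = W/(Q + kV).
Q + kV = 1.982e+09 + 70·9.71e+07 = 8.779e+09 m³/yr.
C = 21100/8.779e+09 = 2.404e-06 kg/m³ = 0.002404 mg/L = 2.404 µg/L.

2.40 µg/L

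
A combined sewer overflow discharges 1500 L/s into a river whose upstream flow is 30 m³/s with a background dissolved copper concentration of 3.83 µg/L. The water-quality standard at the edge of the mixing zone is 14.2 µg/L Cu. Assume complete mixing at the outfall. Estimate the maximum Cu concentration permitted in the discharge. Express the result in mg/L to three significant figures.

0.222 mg/L

1500 L/s = 1.5 m³/s.
3.83 µg/L = 0.00383 mg/L.
14.2 µg/L = 0.0142 mg/L.
Mass balance: 0.0142·31.5 = 1.5·Cₑ + 30·0.00383.
Cₑ = (0.4473 − 0.1149) / 1.5 = 0.2216 mg/L.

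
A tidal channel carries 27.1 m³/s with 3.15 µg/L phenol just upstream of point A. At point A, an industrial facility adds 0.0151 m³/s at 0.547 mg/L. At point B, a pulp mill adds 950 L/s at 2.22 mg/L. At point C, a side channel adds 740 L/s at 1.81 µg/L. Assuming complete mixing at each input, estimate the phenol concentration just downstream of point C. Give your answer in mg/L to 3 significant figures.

3.15 µg/L = 0.00315 mg/L.
After input A: C = (27.1·0.00315 + 0.0151·0.547) / 27.12 = 0.003453 mg/L.
950 L/s = 0.95 m³/s.
After input B: C = (27.12·0.003453 + 0.95·2.22) / 28.07 = 0.07848 mg/L.
740 L/s = 0.74 m³/s.
1.81 µg/L = 0.00181 mg/L.
After input C: C = (28.07·0.07848 + 0.74·0.00181) / 28.81 = 0.07651 mg/L.

0.0765 mg/L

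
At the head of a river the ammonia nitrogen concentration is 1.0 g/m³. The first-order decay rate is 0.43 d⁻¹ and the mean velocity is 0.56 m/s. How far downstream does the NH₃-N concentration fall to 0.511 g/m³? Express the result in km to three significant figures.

From C = C₀·e^(−kt), t = ln(C₀/C)/k = ln(1.0/0.511)/0.43 = 0.6714/0.43 = 1.561 d.
Distance = v·t = 0.56 m/s × 1.349e+05 s = 7.554e+04 m = 75.54 km.

75.5 km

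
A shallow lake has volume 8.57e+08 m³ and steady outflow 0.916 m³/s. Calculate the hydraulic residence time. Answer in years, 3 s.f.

29.6 yr

Q = 0.916 m³/s × 3.156e+07 s/yr = 2.891e+07 m³/yr.
Hydraulic residence time τ = V/Q = 8.57e+08/2.891e+07 = 29.65 yr.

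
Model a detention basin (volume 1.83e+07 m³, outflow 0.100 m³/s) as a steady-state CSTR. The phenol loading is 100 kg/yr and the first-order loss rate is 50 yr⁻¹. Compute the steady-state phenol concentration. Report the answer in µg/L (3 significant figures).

Outflow Q = 0.100 m³/s × 3.156e+07 s/yr = 3.156e+06 m³/yr.
Steady-state CSTR mass balance: W = Q·C + k·V·C, so C = W/(Q + kV).
Q + kV = 3.156e+06 + 50·1.83e+07 = 9.182e+08 m³/yr.
C = 100/9.182e+08 = 1.089e-07 kg/m³ = 0.0001089 mg/L = 0.1089 µg/L.

0.109 µg/L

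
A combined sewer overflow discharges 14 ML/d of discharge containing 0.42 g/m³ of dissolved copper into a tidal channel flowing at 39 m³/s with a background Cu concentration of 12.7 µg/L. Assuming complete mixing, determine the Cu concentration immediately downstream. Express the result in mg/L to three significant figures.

0.0144 mg/L

14 ML/d = 0.162 m³/s.
12.7 µg/L = 0.0127 mg/L.
Flow-weighted mixing gives C = (0.162·0.42 + 39·0.0127) / (0.162 + 39) = 0.5634/39.16 = 0.01439 mg/L.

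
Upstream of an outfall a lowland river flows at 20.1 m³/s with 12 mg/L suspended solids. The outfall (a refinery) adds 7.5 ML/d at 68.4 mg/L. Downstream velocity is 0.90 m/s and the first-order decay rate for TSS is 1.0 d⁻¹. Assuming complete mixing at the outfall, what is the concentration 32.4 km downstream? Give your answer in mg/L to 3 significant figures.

7.5 ML/d = 0.08681 m³/s.
After complete mixing, C₀ = (0.08681·68.4 + 20.1·12) / 20.19 = 12.24 mg/L.
Travel time t = 3.24e+04 m / 0.90 m/s = 3.6e+04 s = 0.4167 d.
C = 12.24·exp(−1.0·0.4167) = 12.24·0.6592 = 8.071 mg/L.

8.07 mg/L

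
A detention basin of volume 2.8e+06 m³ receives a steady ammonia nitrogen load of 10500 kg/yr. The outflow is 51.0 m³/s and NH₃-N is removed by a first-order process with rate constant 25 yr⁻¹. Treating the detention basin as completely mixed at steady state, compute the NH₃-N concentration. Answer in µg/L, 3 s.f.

Outflow Q = 51.0 m³/s × 3.156e+07 s/yr = 1.609e+09 m³/yr.
Steady-state CSTR mass balance: W = Q·C + k·V·C, so C = W/(Q + kV).
Q + kV = 1.609e+09 + 25·2.8e+06 = 1.679e+09 m³/yr.
C = 10500/1.679e+09 = 6.252e-06 kg/m³ = 0.006252 mg/L = 6.252 µg/L.

6.25 µg/L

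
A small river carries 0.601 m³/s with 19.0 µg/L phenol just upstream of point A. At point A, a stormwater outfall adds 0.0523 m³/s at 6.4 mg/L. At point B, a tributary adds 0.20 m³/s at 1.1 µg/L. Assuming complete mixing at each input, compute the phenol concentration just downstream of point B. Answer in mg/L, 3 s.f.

19.0 µg/L = 0.019 mg/L.
After input A: C = (0.601·0.019 + 0.0523·6.4) / 0.6533 = 0.5298 mg/L.
1.1 µg/L = 0.0011 mg/L.
After input B: C = (0.6533·0.5298 + 0.2·0.0011) / 0.8533 = 0.4059 mg/L.

0.406 mg/L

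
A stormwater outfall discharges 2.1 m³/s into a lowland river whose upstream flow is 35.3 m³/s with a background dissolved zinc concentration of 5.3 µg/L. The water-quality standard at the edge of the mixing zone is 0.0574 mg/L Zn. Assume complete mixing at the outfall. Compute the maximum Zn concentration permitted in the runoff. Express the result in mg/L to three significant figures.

5.3 µg/L = 0.0053 mg/L.
Mass balance: 0.0574·37.4 = 2.1·Cₑ + 35.3·0.0053.
Cₑ = (2.147 − 0.1871) / 2.1 = 0.9332 mg/L.

0.933 mg/L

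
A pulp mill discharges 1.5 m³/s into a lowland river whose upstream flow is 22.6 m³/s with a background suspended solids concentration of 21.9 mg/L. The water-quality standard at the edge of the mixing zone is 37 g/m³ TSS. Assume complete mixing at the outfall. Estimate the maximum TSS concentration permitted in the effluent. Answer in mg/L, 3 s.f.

Mass balance: 37·24.1 = 1.5·Cₑ + 22.6·21.9.
Cₑ = (891.7 − 494.9) / 1.5 = 264.5 mg/L.

265 mg/L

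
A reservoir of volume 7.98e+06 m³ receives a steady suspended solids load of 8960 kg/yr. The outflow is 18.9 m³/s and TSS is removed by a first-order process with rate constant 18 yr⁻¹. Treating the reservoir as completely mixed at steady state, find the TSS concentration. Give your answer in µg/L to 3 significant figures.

Outflow Q = 18.9 m³/s × 3.156e+07 s/yr = 5.964e+08 m³/yr.
Steady-state CSTR mass balance: W = Q·C + k·V·C, so C = W/(Q + kV).
Q + kV = 5.964e+08 + 18·7.98e+06 = 7.401e+08 m³/yr.
C = 8960/7.401e+08 = 1.211e-05 kg/m³ = 0.01211 mg/L = 12.11 µg/L.

12.1 µg/L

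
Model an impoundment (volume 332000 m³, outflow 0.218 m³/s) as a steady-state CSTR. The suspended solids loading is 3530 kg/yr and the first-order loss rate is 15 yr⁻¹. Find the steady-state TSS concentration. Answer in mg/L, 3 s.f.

0.298 mg/L

Outflow Q = 0.218 m³/s × 3.156e+07 s/yr = 6.88e+06 m³/yr.
Steady-state CSTR mass balance: W = Q·C + k·V·C, so C = W/(Q + kV).
Q + kV = 6.88e+06 + 15·332000 = 1.186e+07 m³/yr.
C = 3530/1.186e+07 = 0.0002977 kg/m³ = 0.2977 mg/L.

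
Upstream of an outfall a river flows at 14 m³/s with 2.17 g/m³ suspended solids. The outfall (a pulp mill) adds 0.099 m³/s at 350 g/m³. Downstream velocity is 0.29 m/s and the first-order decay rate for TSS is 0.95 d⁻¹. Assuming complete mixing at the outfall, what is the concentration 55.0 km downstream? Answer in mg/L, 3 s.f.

0.573 mg/L

After complete mixing, C₀ = (0.099·350 + 14·2.17) / 14.1 = 4.612 mg/L.
Travel time t = 5.5e+04 m / 0.29 m/s = 1.897e+05 s = 2.195 d.
C = 4.612·exp(−0.95·2.195) = 4.612·0.1243 = 0.5732 mg/L.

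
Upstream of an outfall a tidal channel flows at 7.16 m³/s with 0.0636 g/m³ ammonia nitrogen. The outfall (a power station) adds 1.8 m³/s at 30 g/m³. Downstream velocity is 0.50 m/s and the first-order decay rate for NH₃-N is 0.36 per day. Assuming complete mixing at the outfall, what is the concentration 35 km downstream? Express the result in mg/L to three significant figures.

After complete mixing, C₀ = (1.8·30 + 7.16·0.0636) / 8.96 = 6.078 mg/L.
Travel time t = 3.5e+04 m / 0.50 m/s = 7e+04 s = 0.8102 d.
C = 6.078·exp(−0.36·0.8102) = 6.078·0.747 = 4.54 mg/L.

4.54 mg/L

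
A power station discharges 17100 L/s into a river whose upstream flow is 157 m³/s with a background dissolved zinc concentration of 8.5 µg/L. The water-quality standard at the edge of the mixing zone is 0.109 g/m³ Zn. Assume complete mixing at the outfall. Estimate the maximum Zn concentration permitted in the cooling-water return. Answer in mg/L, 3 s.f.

17100 L/s = 17.1 m³/s.
8.5 µg/L = 0.0085 mg/L.
Mass balance: 0.109·174.1 = 17.1·Cₑ + 157·0.0085.
Cₑ = (18.98 − 1.335) / 17.1 = 1.032 mg/L.

1.03 mg/L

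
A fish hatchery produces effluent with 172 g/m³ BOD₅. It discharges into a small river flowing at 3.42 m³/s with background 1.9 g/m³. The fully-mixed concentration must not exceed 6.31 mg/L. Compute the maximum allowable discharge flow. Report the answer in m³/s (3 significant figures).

Mass balance at complete mixing: C_std·(Q_w + Q_r) = Q_w·C_e + Q_r·C_b.
Rearranging, Q_w = Q_r·(C_std − C_b)/(C_e − C_std) = 3.42·(6.31 − 1.9) / (172 − 6.31) = 0.09103 m³/s.

0.0910 m³/s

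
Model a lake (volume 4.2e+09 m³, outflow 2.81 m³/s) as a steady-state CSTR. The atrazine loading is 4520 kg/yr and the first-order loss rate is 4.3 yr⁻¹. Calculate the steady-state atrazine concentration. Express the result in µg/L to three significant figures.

0.249 µg/L

Outflow Q = 2.81 m³/s × 3.156e+07 s/yr = 8.868e+07 m³/yr.
Steady-state CSTR mass balance: W = Q·C + k·V·C, so C = W/(Q + kV).
Q + kV = 8.868e+07 + 4.3·4.2e+09 = 1.815e+10 m³/yr.
C = 4520/1.815e+10 = 2.491e-07 kg/m³ = 0.0002491 mg/L = 0.2491 µg/L.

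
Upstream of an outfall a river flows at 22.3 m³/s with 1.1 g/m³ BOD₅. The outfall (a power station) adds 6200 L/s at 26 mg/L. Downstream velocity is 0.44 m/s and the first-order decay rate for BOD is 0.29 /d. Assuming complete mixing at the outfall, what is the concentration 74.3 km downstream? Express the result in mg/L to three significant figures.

3.70 mg/L

6200 L/s = 6.2 m³/s.
After complete mixing, C₀ = (6.2·26 + 22.3·1.1) / 28.5 = 6.517 mg/L.
Travel time t = 7.43e+04 m / 0.44 m/s = 1.689e+05 s = 1.954 d.
C = 6.517·exp(−0.29·1.954) = 6.517·0.5673 = 3.697 mg/L.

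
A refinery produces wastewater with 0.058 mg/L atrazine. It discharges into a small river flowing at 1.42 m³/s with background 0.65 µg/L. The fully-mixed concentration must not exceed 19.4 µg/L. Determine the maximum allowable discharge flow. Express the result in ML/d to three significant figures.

0.65 µg/L = 0.00065 mg/L.
19.4 µg/L = 0.0194 mg/L.
Mass balance at complete mixing: C_std·(Q_w + Q_r) = Q_w·C_e + Q_r·C_b.
Rearranging, Q_w = Q_r·(C_std − C_b)/(C_e − C_std) = 1.42·(0.0194 − 0.00065) / (0.058 − 0.0194) = 0.6898 m³/s.
= 59.6 ML/d.

59.6 ML/d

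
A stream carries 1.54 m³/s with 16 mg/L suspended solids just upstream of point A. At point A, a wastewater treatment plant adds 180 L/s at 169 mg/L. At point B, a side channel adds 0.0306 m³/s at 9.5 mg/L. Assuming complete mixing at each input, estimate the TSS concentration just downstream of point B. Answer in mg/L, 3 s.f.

180 L/s = 0.18 m³/s.
After input A: C = (1.54·16 + 0.18·169) / 1.72 = 32.01 mg/L.
After input B: C = (1.72·32.01 + 0.0306·9.5) / 1.751 = 31.62 mg/L.

31.6 mg/L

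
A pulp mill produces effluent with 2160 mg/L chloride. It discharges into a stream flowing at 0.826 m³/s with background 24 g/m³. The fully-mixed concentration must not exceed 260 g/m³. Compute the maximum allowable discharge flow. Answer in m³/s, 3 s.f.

0.103 m³/s

Mass balance at complete mixing: C_std·(Q_w + Q_r) = Q_w·C_e + Q_r·C_b.
Rearranging, Q_w = Q_r·(C_std − C_b)/(C_e − C_std) = 0.826·(260 − 24) / (2160 − 260) = 0.1026 m³/s.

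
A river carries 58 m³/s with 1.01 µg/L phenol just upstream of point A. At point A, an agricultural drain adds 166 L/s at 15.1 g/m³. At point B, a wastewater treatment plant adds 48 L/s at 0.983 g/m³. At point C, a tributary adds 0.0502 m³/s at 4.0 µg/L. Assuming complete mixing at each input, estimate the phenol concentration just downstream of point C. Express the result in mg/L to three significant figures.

1.01 µg/L = 0.00101 mg/L.
166 L/s = 0.166 m³/s.
After input A: C = (58·0.00101 + 0.166·15.1) / 58.17 = 0.0441 mg/L.
48 L/s = 0.048 m³/s.
After input B: C = (58.17·0.0441 + 0.048·0.983) / 58.21 = 0.04488 mg/L.
4.0 µg/L = 0.004 mg/L.
After input C: C = (58.21·0.04488 + 0.0502·0.004) / 58.26 = 0.04484 mg/L.

0.0448 mg/L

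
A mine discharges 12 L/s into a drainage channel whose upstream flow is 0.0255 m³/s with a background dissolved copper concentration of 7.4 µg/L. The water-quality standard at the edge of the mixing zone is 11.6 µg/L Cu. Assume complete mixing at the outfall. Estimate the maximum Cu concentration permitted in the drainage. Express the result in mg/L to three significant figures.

0.0205 mg/L

12 L/s = 0.012 m³/s.
7.4 µg/L = 0.0074 mg/L.
11.6 µg/L = 0.0116 mg/L.
Mass balance: 0.0116·0.0375 = 0.012·Cₑ + 0.0255·0.0074.
Cₑ = (0.000435 − 0.0001887) / 0.012 = 0.02052 mg/L.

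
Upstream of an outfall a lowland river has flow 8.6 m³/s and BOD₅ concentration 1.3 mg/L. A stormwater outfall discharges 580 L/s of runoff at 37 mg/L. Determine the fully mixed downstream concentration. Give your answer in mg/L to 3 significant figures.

580 L/s = 0.58 m³/s.
Conservation of mass across the mixing zone: C = (0.58·37 + 8.6·1.3) / (0.58 + 8.6) = 32.64/9.18 = 3.556 mg/L.

3.56 mg/L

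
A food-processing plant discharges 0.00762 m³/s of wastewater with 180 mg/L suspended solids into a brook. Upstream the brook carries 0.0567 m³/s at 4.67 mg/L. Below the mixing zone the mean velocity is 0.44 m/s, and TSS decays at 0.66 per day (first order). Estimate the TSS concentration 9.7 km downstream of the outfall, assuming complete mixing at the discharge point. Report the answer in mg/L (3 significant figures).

After complete mixing, C₀ = (0.00762·180 + 0.0567·4.67) / 0.06432 = 25.44 mg/L.
Travel time t = 9700 m / 0.44 m/s = 2.205e+04 s = 0.2552 d.
C = 25.44·exp(−0.66·0.2552) = 25.44·0.845 = 21.5 mg/L.

21.5 mg/L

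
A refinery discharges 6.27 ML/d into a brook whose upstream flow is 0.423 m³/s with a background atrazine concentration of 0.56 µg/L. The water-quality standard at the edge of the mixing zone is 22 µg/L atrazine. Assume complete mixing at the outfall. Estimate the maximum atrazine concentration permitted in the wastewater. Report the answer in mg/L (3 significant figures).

6.27 ML/d = 0.07257 m³/s.
0.56 µg/L = 0.00056 mg/L.
22 µg/L = 0.022 mg/L.
Mass balance: 0.022·0.4956 = 0.07257·Cₑ + 0.423·0.00056.
Cₑ = (0.0109 − 0.0002369) / 0.07257 = 0.147 mg/L.

0.147 mg/L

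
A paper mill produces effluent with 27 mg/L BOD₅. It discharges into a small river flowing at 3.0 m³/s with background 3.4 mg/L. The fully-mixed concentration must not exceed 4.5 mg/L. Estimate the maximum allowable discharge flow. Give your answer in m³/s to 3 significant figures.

Mass balance at complete mixing: C_std·(Q_w + Q_r) = Q_w·C_e + Q_r·C_b.
Rearranging, Q_w = Q_r·(C_std − C_b)/(C_e − C_std) = 3.0·(4.5 − 3.4) / (27 − 4.5) = 0.1467 m³/s.

0.147 m³/s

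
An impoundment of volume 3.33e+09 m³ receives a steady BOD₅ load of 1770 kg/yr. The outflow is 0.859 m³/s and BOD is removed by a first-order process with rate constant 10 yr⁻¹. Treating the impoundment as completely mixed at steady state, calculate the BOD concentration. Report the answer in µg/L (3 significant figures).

0.0531 µg/L

Outflow Q = 0.859 m³/s × 3.156e+07 s/yr = 2.711e+07 m³/yr.
Steady-state CSTR mass balance: W = Q·C + k·V·C, so C = W/(Q + kV).
Q + kV = 2.711e+07 + 10·3.33e+09 = 3.333e+10 m³/yr.
C = 1770/3.333e+10 = 5.311e-08 kg/m³ = 5.311e-05 mg/L = 0.05311 µg/L.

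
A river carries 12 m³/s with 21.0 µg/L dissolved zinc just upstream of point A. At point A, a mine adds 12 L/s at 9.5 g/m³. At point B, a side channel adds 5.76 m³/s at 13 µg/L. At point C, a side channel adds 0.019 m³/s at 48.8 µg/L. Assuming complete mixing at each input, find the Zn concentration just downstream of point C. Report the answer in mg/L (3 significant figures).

21.0 µg/L = 0.021 mg/L.
12 L/s = 0.012 m³/s.
After input A: C = (12·0.021 + 0.012·9.5) / 12.01 = 0.03047 mg/L.
13 µg/L = 0.013 mg/L.
After input B: C = (12.01·0.03047 + 5.76·0.013) / 17.77 = 0.02481 mg/L.
48.8 µg/L = 0.0488 mg/L.
After input C: C = (17.77·0.02481 + 0.019·0.0488) / 17.79 = 0.02483 mg/L.

0.0248 mg/L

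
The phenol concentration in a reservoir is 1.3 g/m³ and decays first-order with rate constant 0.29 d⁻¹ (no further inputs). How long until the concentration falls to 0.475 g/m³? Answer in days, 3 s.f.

3.47 d

t = ln(C₀/C)/k = ln(1.3/0.475)/0.29 = 1.007/0.29 = 3.472 d.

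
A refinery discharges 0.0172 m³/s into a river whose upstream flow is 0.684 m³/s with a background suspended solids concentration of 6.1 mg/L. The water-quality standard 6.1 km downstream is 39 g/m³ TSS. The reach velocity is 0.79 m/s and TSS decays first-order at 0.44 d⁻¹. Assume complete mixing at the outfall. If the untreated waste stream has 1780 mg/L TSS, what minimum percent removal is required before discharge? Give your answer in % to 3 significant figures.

Travel time to the compliance point: t = 6100/0.79 = 7722 s = 0.08937 d; decay factor exp(−0.44·0.08937) = 0.9614.
So the concentration just after mixing may be at most 39/0.9614 = 40.56 mg/L.
Mass balance: 40.56·0.7012 = 0.0172·Cₑ + 0.684·6.1.
Cₑ = (28.44 − 4.172) / 0.0172 = 1411 mg/L.
Required removal = 1 − 1411/1780 = 20.72 %.

20.7 %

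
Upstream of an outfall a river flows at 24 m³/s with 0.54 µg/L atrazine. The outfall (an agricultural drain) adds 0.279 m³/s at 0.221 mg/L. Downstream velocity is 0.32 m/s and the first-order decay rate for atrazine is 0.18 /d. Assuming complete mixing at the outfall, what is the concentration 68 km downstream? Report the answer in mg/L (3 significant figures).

0.00197 mg/L

0.54 µg/L = 0.00054 mg/L.
After complete mixing, C₀ = (0.279·0.221 + 24·0.00054) / 24.28 = 0.003073 mg/L.
Travel time t = 6.8e+04 m / 0.32 m/s = 2.125e+05 s = 2.459 d.
C = 0.003073·exp(−0.18·2.459) = 0.003073·0.6423 = 0.001974 mg/L.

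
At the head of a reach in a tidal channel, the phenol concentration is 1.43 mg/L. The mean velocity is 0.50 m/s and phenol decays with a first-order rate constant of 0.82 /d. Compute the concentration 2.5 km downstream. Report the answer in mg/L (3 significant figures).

Travel time t = 2.5 km / 0.50 m/s = 2500/0.50 = 5000 s = 0.05787 d.
First-order decay: C = 1.43·exp(−0.82·0.05787) = 1.43·0.9537 = 1.364 mg/L.

1.36 mg/L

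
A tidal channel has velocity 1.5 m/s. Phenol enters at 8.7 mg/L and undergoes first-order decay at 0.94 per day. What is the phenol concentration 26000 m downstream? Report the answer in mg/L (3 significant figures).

7.20 mg/L

Travel time t = 26000 m / 1.5 m/s = 2.6e+04/1.5 = 1.733e+04 s = 0.2006 d.
First-order decay: C = 8.7·exp(−0.94·0.2006) = 8.7·0.8281 = 7.205 mg/L.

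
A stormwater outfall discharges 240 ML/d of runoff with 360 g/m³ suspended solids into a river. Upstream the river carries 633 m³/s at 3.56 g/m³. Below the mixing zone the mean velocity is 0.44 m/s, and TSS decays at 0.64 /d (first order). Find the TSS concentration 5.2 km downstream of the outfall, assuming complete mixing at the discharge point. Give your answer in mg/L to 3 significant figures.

240 ML/d = 2.778 m³/s.
After complete mixing, C₀ = (2.778·360 + 633·3.56) / 635.8 = 5.117 mg/L.
Travel time t = 5200 m / 0.44 m/s = 1.182e+04 s = 0.1368 d.
C = 5.117·exp(−0.64·0.1368) = 5.117·0.9162 = 4.688 mg/L.

4.69 mg/L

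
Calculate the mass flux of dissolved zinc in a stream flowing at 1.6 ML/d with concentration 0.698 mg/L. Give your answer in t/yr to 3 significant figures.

0.408 t/yr

1.6 ML/d = 0.01852 m³/s.
Mass flux = Q·C = 0.01852 m³/s × 0.698 g/m³ = 0.01293 g/s.
= 0.01293 g/s × 31.56 = 0.4079 t/yr.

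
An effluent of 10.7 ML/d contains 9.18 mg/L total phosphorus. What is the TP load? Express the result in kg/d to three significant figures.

10.7 ML/d = 0.1238 m³/s.
Mass flux = Q·C = 0.1238 m³/s × 9.18 g/m³ = 1.137 g/s.
= 1.137 g/s × 86.4 = 98.23 kg/d.

98.2 kg/d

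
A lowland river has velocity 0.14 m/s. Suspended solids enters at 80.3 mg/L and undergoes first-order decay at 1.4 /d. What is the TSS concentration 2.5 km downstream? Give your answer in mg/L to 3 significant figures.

Travel time t = 2.5 km / 0.14 m/s = 2500/0.14 = 1.786e+04 s = 0.2067 d.
First-order decay: C = 80.3·exp(−1.4·0.2067) = 80.3·0.7487 = 60.12 mg/L.

60.1 mg/L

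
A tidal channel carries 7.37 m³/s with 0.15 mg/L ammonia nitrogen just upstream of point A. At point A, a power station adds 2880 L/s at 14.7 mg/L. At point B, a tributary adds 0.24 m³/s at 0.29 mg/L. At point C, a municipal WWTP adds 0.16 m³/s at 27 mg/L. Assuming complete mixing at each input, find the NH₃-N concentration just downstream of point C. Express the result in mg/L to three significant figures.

4.49 mg/L

2880 L/s = 2.88 m³/s.
After input A: C = (7.37·0.15 + 2.88·14.7) / 10.25 = 4.238 mg/L.
After input B: C = (10.25·4.238 + 0.24·0.29) / 10.49 = 4.148 mg/L.
After input C: C = (10.49·4.148 + 0.16·27) / 10.65 = 4.491 mg/L.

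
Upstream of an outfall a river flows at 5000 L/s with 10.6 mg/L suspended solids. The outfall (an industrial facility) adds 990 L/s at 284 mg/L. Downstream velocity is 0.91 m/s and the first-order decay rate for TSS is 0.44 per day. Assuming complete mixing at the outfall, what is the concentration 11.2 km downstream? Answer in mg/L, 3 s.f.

52.4 mg/L

990 L/s = 0.99 m³/s.
5000 L/s = 5 m³/s.
After complete mixing, C₀ = (0.99·284 + 5·10.6) / 5.99 = 55.79 mg/L.
Travel time t = 1.12e+04 m / 0.91 m/s = 1.231e+04 s = 0.1425 d.
C = 55.79·exp(−0.44·0.1425) = 55.79·0.9392 = 52.4 mg/L.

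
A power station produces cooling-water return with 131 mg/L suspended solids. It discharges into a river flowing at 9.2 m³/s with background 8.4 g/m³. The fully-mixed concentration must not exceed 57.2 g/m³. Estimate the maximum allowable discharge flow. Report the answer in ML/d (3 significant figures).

526 ML/d

Mass balance at complete mixing: C_std·(Q_w + Q_r) = Q_w·C_e + Q_r·C_b.
Rearranging, Q_w = Q_r·(C_std − C_b)/(C_e − C_std) = 9.2·(57.2 − 8.4) / (131 − 57.2) = 6.083 m³/s.
= 525.6 ML/d.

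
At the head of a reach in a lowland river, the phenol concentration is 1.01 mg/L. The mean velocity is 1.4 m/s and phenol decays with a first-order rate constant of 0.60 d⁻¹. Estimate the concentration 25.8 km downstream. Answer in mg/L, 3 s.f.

0.889 mg/L

Travel time t = 25.8 km / 1.4 m/s = 2.58e+04/1.4 = 1.843e+04 s = 0.2133 d.
First-order decay: C = 1.01·exp(−0.60·0.2133) = 1.01·0.8799 = 0.8887 mg/L.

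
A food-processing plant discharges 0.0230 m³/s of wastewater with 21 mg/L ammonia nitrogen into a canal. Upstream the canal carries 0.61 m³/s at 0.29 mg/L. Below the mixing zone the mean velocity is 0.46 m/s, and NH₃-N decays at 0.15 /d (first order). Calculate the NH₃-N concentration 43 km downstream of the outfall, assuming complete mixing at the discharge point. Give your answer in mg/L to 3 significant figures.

0.886 mg/L

After complete mixing, C₀ = (0.023·21 + 0.61·0.29) / 0.633 = 1.042 mg/L.
Travel time t = 4.3e+04 m / 0.46 m/s = 9.348e+04 s = 1.082 d.
C = 1.042·exp(−0.15·1.082) = 1.042·0.8502 = 0.8863 mg/L.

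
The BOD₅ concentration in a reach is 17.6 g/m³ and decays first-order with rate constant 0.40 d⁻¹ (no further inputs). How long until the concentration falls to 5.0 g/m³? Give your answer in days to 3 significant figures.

t = ln(C₀/C)/k = ln(17.6/5.0)/0.40 = 1.258/0.40 = 3.146 d.

3.15 d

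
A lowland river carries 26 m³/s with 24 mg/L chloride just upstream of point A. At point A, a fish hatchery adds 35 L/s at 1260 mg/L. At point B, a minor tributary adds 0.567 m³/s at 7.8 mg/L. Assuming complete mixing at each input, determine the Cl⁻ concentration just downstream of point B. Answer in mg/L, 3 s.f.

25.3 mg/L

35 L/s = 0.035 m³/s.
After input A: C = (26·24 + 0.035·1260) / 26.04 = 25.66 mg/L.
After input B: C = (26.04·25.66 + 0.567·7.8) / 26.6 = 25.28 mg/L.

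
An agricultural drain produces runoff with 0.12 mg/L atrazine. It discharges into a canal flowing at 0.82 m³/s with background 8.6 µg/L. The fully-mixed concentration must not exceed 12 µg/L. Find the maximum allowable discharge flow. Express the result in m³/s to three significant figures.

8.6 µg/L = 0.0086 mg/L.
12 µg/L = 0.012 mg/L.
Mass balance at complete mixing: C_std·(Q_w + Q_r) = Q_w·C_e + Q_r·C_b.
Rearranging, Q_w = Q_r·(C_std − C_b)/(C_e − C_std) = 0.82·(0.012 − 0.0086) / (0.12 − 0.012) = 0.02581 m³/s.

0.0258 m³/s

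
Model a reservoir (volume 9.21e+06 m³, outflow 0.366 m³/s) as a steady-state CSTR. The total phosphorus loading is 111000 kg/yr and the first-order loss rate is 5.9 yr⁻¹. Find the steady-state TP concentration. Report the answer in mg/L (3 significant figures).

1.68 mg/L

Outflow Q = 0.366 m³/s × 3.156e+07 s/yr = 1.155e+07 m³/yr.
Steady-state CSTR mass balance: W = Q·C + k·V·C, so C = W/(Q + kV).
Q + kV = 1.155e+07 + 5.9·9.21e+06 = 6.589e+07 m³/yr.
C = 111000/6.589e+07 = 0.001685 kg/m³ = 1.685 mg/L.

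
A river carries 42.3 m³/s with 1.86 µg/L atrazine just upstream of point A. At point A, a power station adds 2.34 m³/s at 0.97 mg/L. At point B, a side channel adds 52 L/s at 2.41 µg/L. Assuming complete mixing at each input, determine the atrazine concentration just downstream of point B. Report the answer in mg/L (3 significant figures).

0.0526 mg/L

1.86 µg/L = 0.00186 mg/L.
After input A: C = (42.3·0.00186 + 2.34·0.97) / 44.64 = 0.05261 mg/L.
52 L/s = 0.052 m³/s.
2.41 µg/L = 0.00241 mg/L.
After input B: C = (44.64·0.05261 + 0.052·0.00241) / 44.69 = 0.05255 mg/L.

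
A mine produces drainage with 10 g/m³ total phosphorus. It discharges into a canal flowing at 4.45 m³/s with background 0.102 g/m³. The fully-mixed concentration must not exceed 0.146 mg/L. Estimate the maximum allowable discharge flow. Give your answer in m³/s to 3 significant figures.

Mass balance at complete mixing: C_std·(Q_w + Q_r) = Q_w·C_e + Q_r·C_b.
Rearranging, Q_w = Q_r·(C_std − C_b)/(C_e − C_std) = 4.45·(0.146 − 0.102) / (10 − 0.146) = 0.01987 m³/s.

0.0199 m³/s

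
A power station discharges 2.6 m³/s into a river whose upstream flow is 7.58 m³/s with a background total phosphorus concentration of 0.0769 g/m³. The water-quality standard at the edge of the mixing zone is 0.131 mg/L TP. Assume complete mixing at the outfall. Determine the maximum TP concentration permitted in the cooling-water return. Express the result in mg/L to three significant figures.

Mass balance: 0.131·10.18 = 2.6·Cₑ + 7.58·0.0769.
Cₑ = (1.334 − 0.5829) / 2.6 = 0.2887 mg/L.

0.289 mg/L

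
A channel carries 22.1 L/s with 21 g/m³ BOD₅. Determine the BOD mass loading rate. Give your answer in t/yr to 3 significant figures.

22.1 L/s = 0.0221 m³/s.
Mass flux = Q·C = 0.0221 m³/s × 21 g/m³ = 0.4641 g/s.
= 0.4641 g/s × 31.56 = 14.65 t/yr.

14.6 t/yr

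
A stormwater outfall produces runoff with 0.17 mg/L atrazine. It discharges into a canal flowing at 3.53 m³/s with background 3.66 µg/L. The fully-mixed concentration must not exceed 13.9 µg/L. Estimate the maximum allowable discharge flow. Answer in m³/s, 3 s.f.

3.66 µg/L = 0.00366 mg/L.
13.9 µg/L = 0.0139 mg/L.
Mass balance at complete mixing: C_std·(Q_w + Q_r) = Q_w·C_e + Q_r·C_b.
Rearranging, Q_w = Q_r·(C_std − C_b)/(C_e − C_std) = 3.53·(0.0139 − 0.00366) / (0.17 − 0.0139) = 0.2316 m³/s.

0.232 m³/s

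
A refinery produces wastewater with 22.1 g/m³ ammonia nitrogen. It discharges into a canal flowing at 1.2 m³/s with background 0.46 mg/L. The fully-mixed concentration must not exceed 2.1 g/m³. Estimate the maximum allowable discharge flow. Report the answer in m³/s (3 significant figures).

Mass balance at complete mixing: C_std·(Q_w + Q_r) = Q_w·C_e + Q_r·C_b.
Rearranging, Q_w = Q_r·(C_std − C_b)/(C_e − C_std) = 1.2·(2.1 − 0.46) / (22.1 − 2.1) = 0.0984 m³/s.

0.0984 m³/s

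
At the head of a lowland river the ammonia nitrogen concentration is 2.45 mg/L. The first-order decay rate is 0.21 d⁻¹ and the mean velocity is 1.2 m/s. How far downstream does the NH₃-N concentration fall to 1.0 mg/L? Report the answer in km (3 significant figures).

442 km

From C = C₀·e^(−kt), t = ln(C₀/C)/k = ln(2.45/1.0)/0.21 = 0.8961/0.21 = 4.267 d.
Distance = v·t = 1.2 m/s × 3.687e+05 s = 4.424e+05 m = 442.4 km.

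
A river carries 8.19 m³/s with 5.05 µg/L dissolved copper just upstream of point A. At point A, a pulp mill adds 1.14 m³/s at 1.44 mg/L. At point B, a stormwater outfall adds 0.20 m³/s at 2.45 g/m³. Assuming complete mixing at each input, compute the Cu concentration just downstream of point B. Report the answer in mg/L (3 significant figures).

5.05 µg/L = 0.00505 mg/L.
After input A: C = (8.19·0.00505 + 1.14·1.44) / 9.33 = 0.1804 mg/L.
After input B: C = (9.33·0.1804 + 0.2·2.45) / 9.53 = 0.228 mg/L.

0.228 mg/L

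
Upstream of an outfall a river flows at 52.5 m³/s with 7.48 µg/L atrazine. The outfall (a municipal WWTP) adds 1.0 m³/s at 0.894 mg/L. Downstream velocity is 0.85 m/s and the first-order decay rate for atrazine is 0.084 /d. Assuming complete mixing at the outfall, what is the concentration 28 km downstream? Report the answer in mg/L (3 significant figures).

0.0233 mg/L

7.48 µg/L = 0.00748 mg/L.
After complete mixing, C₀ = (1·0.894 + 52.5·0.00748) / 53.5 = 0.02405 mg/L.
Travel time t = 2.8e+04 m / 0.85 m/s = 3.294e+04 s = 0.3813 d.
C = 0.02405·exp(−0.084·0.3813) = 0.02405·0.9685 = 0.02329 mg/L.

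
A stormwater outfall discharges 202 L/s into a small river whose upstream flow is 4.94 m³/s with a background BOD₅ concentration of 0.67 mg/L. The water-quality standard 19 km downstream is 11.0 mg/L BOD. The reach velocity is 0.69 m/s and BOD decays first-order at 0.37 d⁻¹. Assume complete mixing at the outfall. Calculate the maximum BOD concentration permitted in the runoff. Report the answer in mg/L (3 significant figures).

299 mg/L

202 L/s = 0.202 m³/s.
Travel time to the compliance point: t = 1.9e+04/0.69 = 2.754e+04 s = 0.3187 d; decay factor exp(−0.37·0.3187) = 0.8888.
So the concentration just after mixing may be at most 11/0.8888 = 12.38 mg/L.
Mass balance: 12.38·5.142 = 0.202·Cₑ + 4.94·0.67.
Cₑ = (63.64 − 3.31) / 0.202 = 298.7 mg/L.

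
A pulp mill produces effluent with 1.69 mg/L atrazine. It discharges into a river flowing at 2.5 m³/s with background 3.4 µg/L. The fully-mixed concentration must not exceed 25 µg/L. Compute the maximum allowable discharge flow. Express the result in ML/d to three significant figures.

3.4 µg/L = 0.0034 mg/L.
25 µg/L = 0.025 mg/L.
Mass balance at complete mixing: C_std·(Q_w + Q_r) = Q_w·C_e + Q_r·C_b.
Rearranging, Q_w = Q_r·(C_std − C_b)/(C_e − C_std) = 2.5·(0.025 − 0.0034) / (1.69 − 0.025) = 0.03243 m³/s.
= 2.802 ML/d.

2.80 ML/d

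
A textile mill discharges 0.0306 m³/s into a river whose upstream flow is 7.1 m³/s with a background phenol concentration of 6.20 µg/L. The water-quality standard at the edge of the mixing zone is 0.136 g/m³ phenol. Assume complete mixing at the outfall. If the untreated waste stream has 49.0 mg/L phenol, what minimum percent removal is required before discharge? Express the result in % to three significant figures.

38.3 %

6.20 µg/L = 0.0062 mg/L.
Mass balance: 0.136·7.131 = 0.0306·Cₑ + 7.1·0.0062.
Cₑ = (0.9698 − 0.04402) / 0.0306 = 30.25 mg/L.
Required removal = 1 − 30.25/49.0 = 38.26 %.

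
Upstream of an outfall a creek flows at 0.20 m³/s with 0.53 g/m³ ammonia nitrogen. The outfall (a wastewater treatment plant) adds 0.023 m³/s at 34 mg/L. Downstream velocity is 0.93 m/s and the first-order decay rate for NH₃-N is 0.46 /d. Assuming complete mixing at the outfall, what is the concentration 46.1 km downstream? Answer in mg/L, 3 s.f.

3.06 mg/L

After complete mixing, C₀ = (0.023·34 + 0.2·0.53) / 0.223 = 3.982 mg/L.
Travel time t = 4.61e+04 m / 0.93 m/s = 4.957e+04 s = 0.5737 d.
C = 3.982·exp(−0.46·0.5737) = 3.982·0.768 = 3.058 mg/L.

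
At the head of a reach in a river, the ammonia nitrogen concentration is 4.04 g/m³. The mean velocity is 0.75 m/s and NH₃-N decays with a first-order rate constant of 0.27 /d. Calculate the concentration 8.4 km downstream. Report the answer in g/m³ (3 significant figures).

Travel time t = 8.4 km / 0.75 m/s = 8400/0.75 = 1.12e+04 s = 0.1296 d.
First-order decay: C = 4.04·exp(−0.27·0.1296) = 4.04·0.9656 = 3.901 g/m³.

3.90 g/m³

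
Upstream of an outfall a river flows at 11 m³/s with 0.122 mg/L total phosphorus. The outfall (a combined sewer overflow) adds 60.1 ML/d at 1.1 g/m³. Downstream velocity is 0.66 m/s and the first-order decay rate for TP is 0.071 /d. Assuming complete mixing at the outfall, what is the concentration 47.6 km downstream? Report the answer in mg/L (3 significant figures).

0.170 mg/L

60.1 ML/d = 0.6956 m³/s.
After complete mixing, C₀ = (0.6956·1.1 + 11·0.122) / 11.7 = 0.1802 mg/L.
Travel time t = 4.76e+04 m / 0.66 m/s = 7.212e+04 s = 0.8347 d.
C = 0.1802·exp(−0.071·0.8347) = 0.1802·0.9425 = 0.1698 mg/L.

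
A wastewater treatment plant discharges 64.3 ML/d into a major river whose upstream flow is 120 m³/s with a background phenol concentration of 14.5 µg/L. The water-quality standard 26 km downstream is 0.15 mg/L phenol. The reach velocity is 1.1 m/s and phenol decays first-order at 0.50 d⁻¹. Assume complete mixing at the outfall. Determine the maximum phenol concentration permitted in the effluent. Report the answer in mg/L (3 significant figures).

64.3 ML/d = 0.7442 m³/s.
14.5 µg/L = 0.0145 mg/L.
Travel time to the compliance point: t = 2.6e+04/1.1 = 2.364e+04 s = 0.2736 d; decay factor exp(−0.50·0.2736) = 0.8722.
So the concentration just after mixing may be at most 0.15/0.8722 = 0.172 mg/L.
Mass balance: 0.172·120.7 = 0.7442·Cₑ + 120·0.0145.
Cₑ = (20.77 − 1.74) / 0.7442 = 25.57 mg/L.

25.6 mg/L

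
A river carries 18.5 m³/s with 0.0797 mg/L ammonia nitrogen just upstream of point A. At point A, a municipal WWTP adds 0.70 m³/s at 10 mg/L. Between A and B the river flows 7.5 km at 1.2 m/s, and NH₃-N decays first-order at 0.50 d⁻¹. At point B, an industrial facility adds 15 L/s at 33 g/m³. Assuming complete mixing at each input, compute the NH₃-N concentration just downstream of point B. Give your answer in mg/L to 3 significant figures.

0.451 mg/L

After input A: C = (18.5·0.0797 + 0.7·10) / 19.2 = 0.4414 mg/L.
Over the 7.5 km reach to input B (t = 6250 s = 0.07234 d), decay gives C = 0.4414·exp(−0.50·0.07234) = 0.4257 mg/L.
15 L/s = 0.015 m³/s.
After input B: C = (19.2·0.4257 + 0.015·33) / 19.21 = 0.4511 mg/L.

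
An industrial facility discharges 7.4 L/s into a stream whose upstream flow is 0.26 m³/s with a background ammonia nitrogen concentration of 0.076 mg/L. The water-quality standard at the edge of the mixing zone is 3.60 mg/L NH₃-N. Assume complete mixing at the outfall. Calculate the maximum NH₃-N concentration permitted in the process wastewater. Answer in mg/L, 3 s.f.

127 mg/L

7.4 L/s = 0.0074 m³/s.
Mass balance: 3.6·0.2674 = 0.0074·Cₑ + 0.26·0.076.
Cₑ = (0.9626 − 0.01976) / 0.0074 = 127.4 mg/L.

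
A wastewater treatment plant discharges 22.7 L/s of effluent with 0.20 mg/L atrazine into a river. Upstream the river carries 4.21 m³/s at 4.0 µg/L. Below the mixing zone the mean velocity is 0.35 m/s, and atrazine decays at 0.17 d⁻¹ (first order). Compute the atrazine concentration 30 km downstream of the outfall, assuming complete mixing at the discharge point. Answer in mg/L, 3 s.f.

22.7 L/s = 0.0227 m³/s.
4.0 µg/L = 0.004 mg/L.
After complete mixing, C₀ = (0.0227·0.2 + 4.21·0.004) / 4.233 = 0.005051 mg/L.
Travel time t = 3e+04 m / 0.35 m/s = 8.571e+04 s = 0.9921 d.
C = 0.005051·exp(−0.17·0.9921) = 0.005051·0.8448 = 0.004267 mg/L.

0.00427 mg/L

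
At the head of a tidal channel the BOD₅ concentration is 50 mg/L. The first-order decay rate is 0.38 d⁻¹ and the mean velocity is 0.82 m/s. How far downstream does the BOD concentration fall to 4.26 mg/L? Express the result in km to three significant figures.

From C = C₀·e^(−kt), t = ln(C₀/C)/k = ln(50/4.26)/0.38 = 2.463/0.38 = 6.481 d.
Distance = v·t = 0.82 m/s × 5.6e+05 s = 4.592e+05 m = 459.2 km.

459 km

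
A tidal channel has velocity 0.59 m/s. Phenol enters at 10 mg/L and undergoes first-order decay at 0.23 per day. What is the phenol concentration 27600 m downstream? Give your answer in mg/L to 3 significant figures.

Travel time t = 27600 m / 0.59 m/s = 2.76e+04/0.59 = 4.678e+04 s = 0.5414 d.
First-order decay: C = 10·exp(−0.23·0.5414) = 10·0.8829 = 8.829 mg/L.

8.83 mg/L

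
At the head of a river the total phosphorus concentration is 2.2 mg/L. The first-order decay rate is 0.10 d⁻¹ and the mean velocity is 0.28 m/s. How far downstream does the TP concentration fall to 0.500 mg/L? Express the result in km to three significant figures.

358 km

From C = C₀·e^(−kt), t = ln(C₀/C)/k = ln(2.2/0.500)/0.10 = 1.482/0.10 = 14.82 d.
Distance = v·t = 0.28 m/s × 1.28e+06 s = 3.584e+05 m = 358.4 km.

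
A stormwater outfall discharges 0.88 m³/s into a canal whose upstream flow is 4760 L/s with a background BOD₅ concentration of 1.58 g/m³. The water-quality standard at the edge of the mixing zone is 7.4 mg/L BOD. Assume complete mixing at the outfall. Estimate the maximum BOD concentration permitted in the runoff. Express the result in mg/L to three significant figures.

4760 L/s = 4.76 m³/s.
Mass balance: 7.4·5.64 = 0.88·Cₑ + 4.76·1.58.
Cₑ = (41.74 − 7.521) / 0.88 = 38.88 mg/L.

38.9 mg/L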